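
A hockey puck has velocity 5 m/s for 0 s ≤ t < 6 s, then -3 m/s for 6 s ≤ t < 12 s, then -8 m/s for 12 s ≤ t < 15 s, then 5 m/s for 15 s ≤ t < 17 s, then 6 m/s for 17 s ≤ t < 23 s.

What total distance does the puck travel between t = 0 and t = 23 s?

118 m

Distance (not displacement) is the total path length: add the absolute areas under v-t.
0–6 s: |5| × 6 = 30 m
6–12 s: |-3| × 6 = 18 m
12–15 s: |-8| × 3 = 24 m
15–17 s: |5| × 2 = 10 m
17–23 s: |6| × 6 = 36 m
Total distance = 118 m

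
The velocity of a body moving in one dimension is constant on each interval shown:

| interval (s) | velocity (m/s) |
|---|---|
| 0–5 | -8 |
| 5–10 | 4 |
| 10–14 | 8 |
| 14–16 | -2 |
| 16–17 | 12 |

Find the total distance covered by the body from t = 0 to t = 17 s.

Total distance travelled is ∫|v| dt — sum the magnitudes of each area piece.
0–5 s: |-8| × 5 = 40 m
5–10 s: |4| × 5 = 20 m
10–14 s: |8| × 4 = 32 m
14–16 s: |-2| × 2 = 4 m
16–17 s: |12| × 1 = 12 m
Total distance = 108 m

108 m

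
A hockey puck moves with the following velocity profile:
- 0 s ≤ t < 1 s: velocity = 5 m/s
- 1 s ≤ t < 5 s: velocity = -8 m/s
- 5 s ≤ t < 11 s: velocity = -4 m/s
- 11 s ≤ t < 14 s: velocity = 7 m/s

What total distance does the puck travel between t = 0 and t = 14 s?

Total distance travelled is ∫|v| dt — sum the magnitudes of each area piece.
0–1 s: |5| × 1 = 5 m
1–5 s: |-8| × 4 = 32 m
5–11 s: |-4| × 6 = 24 m
11–14 s: |7| × 3 = 21 m
Total distance = 82 m

82 m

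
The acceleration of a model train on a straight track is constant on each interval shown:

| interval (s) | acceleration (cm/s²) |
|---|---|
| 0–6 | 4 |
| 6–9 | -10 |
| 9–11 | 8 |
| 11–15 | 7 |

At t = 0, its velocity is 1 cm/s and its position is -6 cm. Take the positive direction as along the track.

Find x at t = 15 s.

On each constant-a segment, Δv = aΔt and Δx = v₀Δt + ½aΔt²; chain segment to segment.
0–6 s: v starts 1 cm/s; Δx = 1·6 + ½·4·6² = 78 cm; v ends 25 cm/s.
6–9 s: v starts 25 cm/s; Δx = 25·3 + ½·-10·3² = 30 cm; v ends -5 cm/s.
9–11 s: v starts -5 cm/s; Δx = -5·2 + ½·8·2² = 6 cm; v ends 11 cm/s.
11–15 s: v starts 11 cm/s; Δx = 11·4 + ½·7·4² = 100 cm; v ends 39 cm/s.
x(15) = -6 + Σ Δx = 208 cm.

208 cm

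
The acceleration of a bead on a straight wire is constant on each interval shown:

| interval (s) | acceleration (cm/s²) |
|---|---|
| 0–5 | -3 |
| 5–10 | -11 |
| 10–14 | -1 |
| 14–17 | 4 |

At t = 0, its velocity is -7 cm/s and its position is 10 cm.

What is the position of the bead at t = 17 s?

-851 cm

On each constant-a segment, Δv = aΔt and Δx = v₀Δt + ½aΔt²; chain segment to segment.
0–5 s: v starts -7 cm/s; Δx = -7·5 + ½·-3·5² = -72.5 cm; v ends -22 cm/s.
5–10 s: v starts -22 cm/s; Δx = -22·5 + ½·-11·5² = -247.5 cm; v ends -77 cm/s.
10–14 s: v starts -77 cm/s; Δx = -77·4 + ½·-1·4² = -316 cm; v ends -81 cm/s.
14–17 s: v starts -81 cm/s; Δx = -81·3 + ½·4·3² = -225 cm; v ends -69 cm/s.
x(17) = 10 + Σ Δx = -851 cm.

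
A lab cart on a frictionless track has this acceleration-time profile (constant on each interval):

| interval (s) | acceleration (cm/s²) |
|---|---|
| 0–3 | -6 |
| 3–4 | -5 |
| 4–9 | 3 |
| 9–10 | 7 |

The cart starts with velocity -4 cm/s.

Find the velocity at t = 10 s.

Δv equals the area under the a-t graph; then v = v₀ + Δv.
0–3 s: -6 × 3 = -18 cm/s
3–4 s: -5 × 1 = -5 cm/s
4–9 s: 3 × 5 = 15 cm/s
9–10 s: 7 × 1 = 7 cm/s
Δv = -1 cm/s, so v(10) = -4 + (-1) = -5 cm/s.

-5 cm/s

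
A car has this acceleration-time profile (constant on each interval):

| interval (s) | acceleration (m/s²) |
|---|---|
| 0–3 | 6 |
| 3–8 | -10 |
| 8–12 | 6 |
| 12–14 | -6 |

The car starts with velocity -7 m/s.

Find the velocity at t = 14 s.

-27 m/s

Δv equals the area under the a-t graph; then v = v₀ + Δv.
0–3 s: 6 × 3 = 18 m/s
3–8 s: -10 × 5 = -50 m/s
8–12 s: 6 × 4 = 24 m/s
12–14 s: -6 × 2 = -12 m/s
Δv = -20 m/s, so v(14) = -7 + (-20) = -27 m/s.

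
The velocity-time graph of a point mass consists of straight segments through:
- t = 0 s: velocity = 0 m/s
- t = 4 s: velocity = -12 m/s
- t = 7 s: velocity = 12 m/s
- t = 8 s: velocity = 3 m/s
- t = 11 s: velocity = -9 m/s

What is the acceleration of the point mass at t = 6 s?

Acceleration is the slope of the v-t graph on 4–7 s: (12 − -12)/(7 − 4) = 8 m/s².

8 m/s²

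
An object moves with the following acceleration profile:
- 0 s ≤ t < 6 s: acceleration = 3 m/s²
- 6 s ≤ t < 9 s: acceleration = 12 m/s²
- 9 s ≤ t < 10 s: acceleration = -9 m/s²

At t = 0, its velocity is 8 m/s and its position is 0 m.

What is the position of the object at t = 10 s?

291.5 m

On each constant-a segment, Δv = aΔt and Δx = v₀Δt + ½aΔt²; chain segment to segment.
0–6 s: v starts 8 m/s; Δx = 8·6 + ½·3·6² = 102 m; v ends 26 m/s.
6–9 s: v starts 26 m/s; Δx = 26·3 + ½·12·3² = 132 m; v ends 62 m/s.
9–10 s: v starts 62 m/s; Δx = 62·1 + ½·-9·1² = 57.5 m; v ends 53 m/s.
x(10) = 0 + Σ Δx = 291.5 m.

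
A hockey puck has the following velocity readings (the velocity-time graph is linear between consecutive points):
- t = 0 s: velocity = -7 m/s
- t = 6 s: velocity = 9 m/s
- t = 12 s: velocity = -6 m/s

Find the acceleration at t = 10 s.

-2.5 m/s²

Acceleration is the slope of the v-t graph on 6–12 s: (-6 − 9)/(12 − 6) = -2.5 m/s².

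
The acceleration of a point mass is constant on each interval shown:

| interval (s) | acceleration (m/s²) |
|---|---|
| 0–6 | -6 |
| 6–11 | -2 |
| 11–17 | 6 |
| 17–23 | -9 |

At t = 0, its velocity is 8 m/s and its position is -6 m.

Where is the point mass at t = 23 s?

On each constant-a segment, Δv = aΔt and Δx = v₀Δt + ½aΔt²; chain segment to segment.
0–6 s: v starts 8 m/s; Δx = 8·6 + ½·-6·6² = -60 m; v ends -28 m/s.
6–11 s: v starts -28 m/s; Δx = -28·5 + ½·-2·5² = -165 m; v ends -38 m/s.
11–17 s: v starts -38 m/s; Δx = -38·6 + ½·6·6² = -120 m; v ends -2 m/s.
17–23 s: v starts -2 m/s; Δx = -2·6 + ½·-9·6² = -174 m; v ends -56 m/s.
x(23) = -6 + Σ Δx = -525 m.

-525 m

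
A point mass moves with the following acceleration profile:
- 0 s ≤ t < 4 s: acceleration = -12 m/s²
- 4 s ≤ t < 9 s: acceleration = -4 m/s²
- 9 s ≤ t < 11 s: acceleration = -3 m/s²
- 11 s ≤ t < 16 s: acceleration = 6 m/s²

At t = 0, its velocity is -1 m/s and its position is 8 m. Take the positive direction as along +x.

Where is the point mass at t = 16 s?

On each constant-a segment, Δv = aΔt and Δx = v₀Δt + ½aΔt²; chain segment to segment.
0–4 s: v starts -1 m/s; Δx = -1·4 + ½·-12·4² = -100 m; v ends -49 m/s.
4–9 s: v starts -49 m/s; Δx = -49·5 + ½·-4·5² = -295 m; v ends -69 m/s.
9–11 s: v starts -69 m/s; Δx = -69·2 + ½·-3·2² = -144 m; v ends -75 m/s.
11–16 s: v starts -75 m/s; Δx = -75·5 + ½·6·5² = -300 m; v ends -45 m/s.
x(16) = 8 + Σ Δx = -831 m.

-831 m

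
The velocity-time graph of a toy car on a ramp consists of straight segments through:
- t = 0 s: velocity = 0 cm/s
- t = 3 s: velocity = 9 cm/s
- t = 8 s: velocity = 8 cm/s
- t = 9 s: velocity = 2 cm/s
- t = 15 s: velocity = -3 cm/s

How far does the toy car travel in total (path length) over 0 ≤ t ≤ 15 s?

Distance (not displacement) is the total path length: add the absolute areas under v-t.
0–3 s: |½(0 + 9)(3)| = 13.5 cm
3–8 s: |½(9 + 8)(5)| = 42.5 cm
8–9 s: |½(8 + 2)(1)| = 5 cm
9–15 s: v = 0 at t = 11.4 s; triangle areas 2.4 + 5.4 = 7.8 cm
Total distance = 68.8 cm

68.8 cm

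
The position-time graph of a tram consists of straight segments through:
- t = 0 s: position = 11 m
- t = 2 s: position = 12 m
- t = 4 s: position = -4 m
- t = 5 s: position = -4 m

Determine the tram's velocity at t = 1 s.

Velocity is the slope of the x-t graph on 0–2 s: (12 − 11)/(2 − 0) = 0.5 m/s.

0.5 m/s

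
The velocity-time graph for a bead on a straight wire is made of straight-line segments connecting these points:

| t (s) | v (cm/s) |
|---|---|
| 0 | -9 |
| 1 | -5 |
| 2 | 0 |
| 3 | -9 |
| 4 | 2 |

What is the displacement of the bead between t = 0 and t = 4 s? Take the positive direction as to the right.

-17.5 cm

Displacement is the signed area under the v-t curve.
0–1 s: ½(-9 + -5)(1) = -7 cm
1–2 s: ½(-5 + 0)(1) = -2.5 cm
2–3 s: ½(0 + -9)(1) = -4.5 cm
3–4 s: ½(-9 + 2)(1) = -3.5 cm
Net displacement = -17.5 cm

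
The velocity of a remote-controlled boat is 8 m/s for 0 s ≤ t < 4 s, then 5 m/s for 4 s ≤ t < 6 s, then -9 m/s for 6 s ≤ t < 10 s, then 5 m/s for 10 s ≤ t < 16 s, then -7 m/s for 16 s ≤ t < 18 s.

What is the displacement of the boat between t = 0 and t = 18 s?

22 m

Displacement is the signed area under the v-t curve.
0–4 s: 8 × 4 = 32 m
4–6 s: 5 × 2 = 10 m
6–10 s: -9 × 4 = -36 m
10–16 s: 5 × 6 = 30 m
16–18 s: -7 × 2 = -14 m
Net displacement = 22 m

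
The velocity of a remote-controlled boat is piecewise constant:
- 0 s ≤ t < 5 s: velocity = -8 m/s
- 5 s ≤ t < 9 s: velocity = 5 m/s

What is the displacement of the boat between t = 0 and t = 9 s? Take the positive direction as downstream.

Net displacement equals the area under the velocity-time graph (areas below the axis count negative).
0–5 s: -8 × 5 = -40 m
5–9 s: 5 × 4 = 20 m
Net displacement = -20 m

-20 m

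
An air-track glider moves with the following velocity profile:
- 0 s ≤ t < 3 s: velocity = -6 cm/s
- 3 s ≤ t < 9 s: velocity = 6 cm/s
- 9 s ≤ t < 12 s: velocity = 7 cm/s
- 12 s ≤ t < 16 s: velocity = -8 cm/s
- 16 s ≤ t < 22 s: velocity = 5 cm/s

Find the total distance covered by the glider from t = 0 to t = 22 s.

137 cm

Total distance travelled is ∫|v| dt — sum the magnitudes of each area piece.
0–3 s: |-6| × 3 = 18 cm
3–9 s: |6| × 6 = 36 cm
9–12 s: |7| × 3 = 21 cm
12–16 s: |-8| × 4 = 32 cm
16–22 s: |5| × 6 = 30 cm
Total distance = 137 cm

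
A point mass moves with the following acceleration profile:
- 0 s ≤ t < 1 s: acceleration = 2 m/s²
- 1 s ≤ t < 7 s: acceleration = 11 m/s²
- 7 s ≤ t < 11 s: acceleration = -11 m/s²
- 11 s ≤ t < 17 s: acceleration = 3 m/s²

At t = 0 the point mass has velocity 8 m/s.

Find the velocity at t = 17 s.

50 m/s

Δv equals the area under the a-t graph; then v = v₀ + Δv.
0–1 s: 2 × 1 = 2 m/s
1–7 s: 11 × 6 = 66 m/s
7–11 s: -11 × 4 = -44 m/s
11–17 s: 3 × 6 = 18 m/s
Δv = 42 m/s, so v(17) = 8 + (42) = 50 m/s.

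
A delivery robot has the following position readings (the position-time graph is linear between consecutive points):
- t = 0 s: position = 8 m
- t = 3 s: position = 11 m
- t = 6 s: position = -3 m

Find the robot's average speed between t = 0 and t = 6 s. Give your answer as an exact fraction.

Average speed = (total path length)/(elapsed time); on a piecewise-linear x-t graph the path length is Σ|Δx|.
0–3 s: |Δx| = |11 − 8| = 3 m
3–6 s: |Δx| = |-3 − 11| = 14 m
Total path = 17 m; average speed = 17/6 = 17/6 m/s.

17/6 m/s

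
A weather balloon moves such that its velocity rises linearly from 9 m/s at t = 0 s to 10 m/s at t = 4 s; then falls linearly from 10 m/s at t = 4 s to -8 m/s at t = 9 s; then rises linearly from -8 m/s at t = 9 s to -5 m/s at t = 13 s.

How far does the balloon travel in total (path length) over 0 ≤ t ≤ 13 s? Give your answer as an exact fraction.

781/9 m

Distance (not displacement) is the total path length: add the absolute areas under v-t.
0–4 s: |½(9 + 10)(4)| = 38 m
4–9 s: v = 0 at t = 61/9 s; triangle areas 125/9 + 80/9 = 205/9 m
9–13 s: |½(-8 + -5)(4)| = 26 m
Total distance = 781/9 m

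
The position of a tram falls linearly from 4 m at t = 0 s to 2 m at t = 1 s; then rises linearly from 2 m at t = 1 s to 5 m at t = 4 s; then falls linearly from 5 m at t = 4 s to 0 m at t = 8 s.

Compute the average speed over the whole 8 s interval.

1.25 m/s

Average speed = (total path length)/(elapsed time); on a piecewise-linear x-t graph the path length is Σ|Δx|.
0–1 s: |Δx| = |2 − 4| = 2 m
1–4 s: |Δx| = |5 − 2| = 3 m
4–8 s: |Δx| = |0 − 5| = 5 m
Total path = 10 m; average speed = 10/8 = 1.25 m/s.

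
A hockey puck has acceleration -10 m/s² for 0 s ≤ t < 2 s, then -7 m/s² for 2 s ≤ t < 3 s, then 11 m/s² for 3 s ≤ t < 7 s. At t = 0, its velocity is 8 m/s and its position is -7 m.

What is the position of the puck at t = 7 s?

On each constant-a segment, Δv = aΔt and Δx = v₀Δt + ½aΔt²; chain segment to segment.
0–2 s: v starts 8 m/s; Δx = 8·2 + ½·-10·2² = -4 m; v ends -12 m/s.
2–3 s: v starts -12 m/s; Δx = -12·1 + ½·-7·1² = -15.5 m; v ends -19 m/s.
3–7 s: v starts -19 m/s; Δx = -19·4 + ½·11·4² = 12 m; v ends 25 m/s.
x(7) = -7 + Σ Δx = -14.5 m.

-14.5 m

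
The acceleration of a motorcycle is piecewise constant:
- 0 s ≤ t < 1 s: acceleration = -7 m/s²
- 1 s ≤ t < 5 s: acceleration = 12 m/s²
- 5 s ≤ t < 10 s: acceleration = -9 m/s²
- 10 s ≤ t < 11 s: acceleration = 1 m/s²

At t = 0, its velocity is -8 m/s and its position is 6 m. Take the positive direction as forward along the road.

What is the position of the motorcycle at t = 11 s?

On each constant-a segment, Δv = aΔt and Δx = v₀Δt + ½aΔt²; chain segment to segment.
0–1 s: v starts -8 m/s; Δx = -8·1 + ½·-7·1² = -11.5 m; v ends -15 m/s.
1–5 s: v starts -15 m/s; Δx = -15·4 + ½·12·4² = 36 m; v ends 33 m/s.
5–10 s: v starts 33 m/s; Δx = 33·5 + ½·-9·5² = 52.5 m; v ends -12 m/s.
10–11 s: v starts -12 m/s; Δx = -12·1 + ½·1·1² = -11.5 m; v ends -11 m/s.
x(11) = 6 + Σ Δx = 71.5 m.

71.5 m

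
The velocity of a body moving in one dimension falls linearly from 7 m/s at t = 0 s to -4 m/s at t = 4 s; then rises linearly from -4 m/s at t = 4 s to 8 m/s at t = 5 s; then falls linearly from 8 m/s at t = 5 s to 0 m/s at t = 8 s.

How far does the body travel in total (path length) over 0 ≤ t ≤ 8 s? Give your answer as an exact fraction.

Distance (not displacement) is the total path length: add the absolute areas under v-t.
0–4 s: v = 0 at t = 28/11 s; triangle areas 98/11 + 32/11 = 130/11 m
4–5 s: v = 0 at t = 13/3 s; triangle areas 2/3 + 8/3 = 10/3 m
5–8 s: |½(8 + 0)(3)| = 12 m
Total distance = 896/33 m

896/33 m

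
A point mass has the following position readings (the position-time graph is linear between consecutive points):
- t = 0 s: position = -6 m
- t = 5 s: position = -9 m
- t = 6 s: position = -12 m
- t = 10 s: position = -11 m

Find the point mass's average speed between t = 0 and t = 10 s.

Average speed = (total path length)/(elapsed time); on a piecewise-linear x-t graph the path length is Σ|Δx|.
0–5 s: |Δx| = |-9 − -6| = 3 m
5–6 s: |Δx| = |-12 − -9| = 3 m
6–10 s: |Δx| = |-11 − -12| = 1 m
Total path = 7 m; average speed = 7/10 = 0.7 m/s.

0.7 m/s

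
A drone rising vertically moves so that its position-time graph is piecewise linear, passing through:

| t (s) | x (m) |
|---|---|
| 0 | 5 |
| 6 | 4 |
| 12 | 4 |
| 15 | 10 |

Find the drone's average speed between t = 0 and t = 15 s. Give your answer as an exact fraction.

7/15 m/s

Average speed = (total path length)/(elapsed time); on a piecewise-linear x-t graph the path length is Σ|Δx|.
0–6 s: |Δx| = |4 − 5| = 1 m
6–12 s: |Δx| = |4 − 4| = 0 m
12–15 s: |Δx| = |10 − 4| = 6 m
Total path = 7 m; average speed = 7/15 = 7/15 m/s.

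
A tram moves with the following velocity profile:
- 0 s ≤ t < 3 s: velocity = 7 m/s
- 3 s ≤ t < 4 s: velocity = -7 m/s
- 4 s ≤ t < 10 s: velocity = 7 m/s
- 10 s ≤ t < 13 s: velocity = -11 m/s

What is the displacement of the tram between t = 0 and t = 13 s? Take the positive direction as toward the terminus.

Net displacement equals the area under the velocity-time graph (areas below the axis count negative).
0–3 s: 7 × 3 = 21 m
3–4 s: -7 × 1 = -7 m
4–10 s: 7 × 6 = 42 m
10–13 s: -11 × 3 = -33 m
Net displacement = 23 m

23 m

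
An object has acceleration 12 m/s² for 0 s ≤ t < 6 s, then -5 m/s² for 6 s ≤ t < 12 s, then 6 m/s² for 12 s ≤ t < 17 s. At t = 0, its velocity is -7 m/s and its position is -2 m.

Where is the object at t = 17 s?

722 m

On each constant-a segment, Δv = aΔt and Δx = v₀Δt + ½aΔt²; chain segment to segment.
0–6 s: v starts -7 m/s; Δx = -7·6 + ½·12·6² = 174 m; v ends 65 m/s.
6–12 s: v starts 65 m/s; Δx = 65·6 + ½·-5·6² = 300 m; v ends 35 m/s.
12–17 s: v starts 35 m/s; Δx = 35·5 + ½·6·5² = 250 m; v ends 65 m/s.
x(17) = -2 + Σ Δx = 722 m.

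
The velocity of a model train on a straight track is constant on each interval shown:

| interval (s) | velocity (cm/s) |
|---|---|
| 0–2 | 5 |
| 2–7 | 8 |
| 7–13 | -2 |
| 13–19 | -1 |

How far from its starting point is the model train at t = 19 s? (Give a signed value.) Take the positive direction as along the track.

Net displacement equals the area under the velocity-time graph (areas below the axis count negative).
0–2 s: 5 × 2 = 10 cm
2–7 s: 8 × 5 = 40 cm
7–13 s: -2 × 6 = -12 cm
13–19 s: -1 × 6 = -6 cm
Net displacement = 32 cm

32 cm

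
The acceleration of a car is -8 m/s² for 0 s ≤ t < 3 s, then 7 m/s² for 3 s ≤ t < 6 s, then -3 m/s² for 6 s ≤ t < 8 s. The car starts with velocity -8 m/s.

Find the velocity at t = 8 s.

Δv equals the area under the a-t graph; then v = v₀ + Δv.
0–3 s: -8 × 3 = -24 m/s
3–6 s: 7 × 3 = 21 m/s
6–8 s: -3 × 2 = -6 m/s
Δv = -9 m/s, so v(8) = -8 + (-9) = -17 m/s.

-17 m/s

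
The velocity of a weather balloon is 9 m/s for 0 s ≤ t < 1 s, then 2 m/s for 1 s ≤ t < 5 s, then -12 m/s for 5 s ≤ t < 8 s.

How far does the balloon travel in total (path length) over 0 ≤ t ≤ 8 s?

53 m

Total distance travelled is ∫|v| dt — sum the magnitudes of each area piece.
0–1 s: |9| × 1 = 9 m
1–5 s: |2| × 4 = 8 m
5–8 s: |-12| × 3 = 36 m
Total distance = 53 m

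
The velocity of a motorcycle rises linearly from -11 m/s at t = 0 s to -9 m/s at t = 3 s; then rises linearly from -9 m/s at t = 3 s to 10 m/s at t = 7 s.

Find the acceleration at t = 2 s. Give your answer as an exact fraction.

Acceleration is the slope of the v-t graph on 0–3 s: (-9 − -11)/(3 − 0) = 2/3 m/s².

2/3 m/s²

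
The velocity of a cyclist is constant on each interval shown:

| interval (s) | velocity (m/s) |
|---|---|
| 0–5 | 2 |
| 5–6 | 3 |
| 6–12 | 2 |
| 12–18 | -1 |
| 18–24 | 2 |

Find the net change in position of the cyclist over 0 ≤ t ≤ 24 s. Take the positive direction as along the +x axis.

Net displacement equals the area under the velocity-time graph (areas below the axis count negative).
0–5 s: 2 × 5 = 10 m
5–6 s: 3 × 1 = 3 m
6–12 s: 2 × 6 = 12 m
12–18 s: -1 × 6 = -6 m
18–24 s: 2 × 6 = 12 m
Net displacement = 31 m

31 m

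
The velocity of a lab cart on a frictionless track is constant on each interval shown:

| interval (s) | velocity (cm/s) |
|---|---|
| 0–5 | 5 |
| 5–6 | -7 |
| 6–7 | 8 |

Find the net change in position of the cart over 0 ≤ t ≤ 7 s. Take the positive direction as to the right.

26 cm

Displacement is the signed area under the v-t curve.
0–5 s: 5 × 5 = 25 cm
5–6 s: -7 × 1 = -7 cm
6–7 s: 8 × 1 = 8 cm
Net displacement = 26 cm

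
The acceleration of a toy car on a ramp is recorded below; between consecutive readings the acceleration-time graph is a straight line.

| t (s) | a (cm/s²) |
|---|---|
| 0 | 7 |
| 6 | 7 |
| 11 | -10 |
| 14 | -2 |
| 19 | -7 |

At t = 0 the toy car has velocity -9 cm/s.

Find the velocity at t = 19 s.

Δv equals the area under the a-t graph; then v = v₀ + Δv.
0–6 s: 7 × 6 = 42 cm/s
6–11 s: ½(7 + -10)(5) = -7.5 cm/s
11–14 s: ½(-10 + -2)(3) = -18 cm/s
14–19 s: ½(-2 + -7)(5) = -22.5 cm/s
Δv = -6 cm/s, so v(19) = -9 + (-6) = -15 cm/s.

-15 cm/s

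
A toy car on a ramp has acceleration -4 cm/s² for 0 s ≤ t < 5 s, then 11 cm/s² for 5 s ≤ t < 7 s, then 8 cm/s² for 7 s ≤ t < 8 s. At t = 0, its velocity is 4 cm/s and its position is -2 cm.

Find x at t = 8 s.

-32 cm

On each constant-a segment, Δv = aΔt and Δx = v₀Δt + ½aΔt²; chain segment to segment.
0–5 s: v starts 4 cm/s; Δx = 4·5 + ½·-4·5² = -30 cm; v ends -16 cm/s.
5–7 s: v starts -16 cm/s; Δx = -16·2 + ½·11·2² = -10 cm; v ends 6 cm/s.
7–8 s: v starts 6 cm/s; Δx = 6·1 + ½·8·1² = 10 cm; v ends 14 cm/s.
x(8) = -2 + Σ Δx = -32 cm.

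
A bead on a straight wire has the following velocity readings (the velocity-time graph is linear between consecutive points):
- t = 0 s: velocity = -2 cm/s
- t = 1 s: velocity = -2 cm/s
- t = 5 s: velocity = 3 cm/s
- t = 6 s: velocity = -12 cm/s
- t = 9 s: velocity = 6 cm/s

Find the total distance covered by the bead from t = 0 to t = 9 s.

27.3 cm

Distance (not displacement) is the total path length: add the absolute areas under v-t.
0–1 s: |-2| × 1 = 2 cm
1–5 s: v = 0 at t = 2.6 s; triangle areas 1.6 + 3.6 = 5.2 cm
5–6 s: v = 0 at t = 5.2 s; triangle areas 0.3 + 4.8 = 5.1 cm
6–9 s: v = 0 at t = 8 s; triangle areas 12 + 3 = 15 cm
Total distance = 27.3 cm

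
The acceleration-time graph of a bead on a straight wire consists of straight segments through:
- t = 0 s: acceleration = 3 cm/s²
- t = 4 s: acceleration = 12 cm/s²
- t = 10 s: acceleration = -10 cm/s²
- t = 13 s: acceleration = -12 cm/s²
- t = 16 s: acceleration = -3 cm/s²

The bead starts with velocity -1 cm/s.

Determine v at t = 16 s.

Δv equals the area under the a-t graph; then v = v₀ + Δv.
0–4 s: ½(3 + 12)(4) = 30 cm/s
4–10 s: ½(12 + -10)(6) = 6 cm/s
10–13 s: ½(-10 + -12)(3) = -33 cm/s
13–16 s: ½(-12 + -3)(3) = -22.5 cm/s
Δv = -19.5 cm/s, so v(16) = -1 + (-19.5) = -20.5 cm/s.

-20.5 cm/s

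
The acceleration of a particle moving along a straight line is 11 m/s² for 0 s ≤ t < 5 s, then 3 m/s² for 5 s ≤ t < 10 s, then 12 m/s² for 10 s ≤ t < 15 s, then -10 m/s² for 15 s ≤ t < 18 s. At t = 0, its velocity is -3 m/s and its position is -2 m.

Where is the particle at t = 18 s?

On each constant-a segment, Δv = aΔt and Δx = v₀Δt + ½aΔt²; chain segment to segment.
0–5 s: v starts -3 m/s; Δx = -3·5 + ½·11·5² = 122.5 m; v ends 52 m/s.
5–10 s: v starts 52 m/s; Δx = 52·5 + ½·3·5² = 297.5 m; v ends 67 m/s.
10–15 s: v starts 67 m/s; Δx = 67·5 + ½·12·5² = 485 m; v ends 127 m/s.
15–18 s: v starts 127 m/s; Δx = 127·3 + ½·-10·3² = 336 m; v ends 97 m/s.
x(18) = -2 + Σ Δx = 1239 m.

1239 m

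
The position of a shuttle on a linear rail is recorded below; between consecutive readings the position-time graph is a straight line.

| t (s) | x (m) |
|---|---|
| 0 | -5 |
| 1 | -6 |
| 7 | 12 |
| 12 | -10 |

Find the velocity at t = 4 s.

Velocity is the slope of the x-t graph on 1–7 s: (12 − -6)/(7 − 1) = 3 m/s.

3 m/s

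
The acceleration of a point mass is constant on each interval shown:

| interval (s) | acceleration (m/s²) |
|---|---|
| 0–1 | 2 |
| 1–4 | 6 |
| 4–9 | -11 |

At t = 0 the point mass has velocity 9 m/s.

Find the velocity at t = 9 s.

-26 m/s

Δv equals the area under the a-t graph; then v = v₀ + Δv.
0–1 s: 2 × 1 = 2 m/s
1–4 s: 6 × 3 = 18 m/s
4–9 s: -11 × 5 = -55 m/s
Δv = -35 m/s, so v(9) = 9 + (-35) = -26 m/s.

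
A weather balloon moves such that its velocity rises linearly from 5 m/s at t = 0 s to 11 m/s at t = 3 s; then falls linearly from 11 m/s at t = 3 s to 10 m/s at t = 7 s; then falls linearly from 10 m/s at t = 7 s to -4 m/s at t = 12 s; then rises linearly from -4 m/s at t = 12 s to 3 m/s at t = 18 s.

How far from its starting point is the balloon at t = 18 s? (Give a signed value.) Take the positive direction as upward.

Net displacement equals the area under the velocity-time graph (areas below the axis count negative).
0–3 s: ½(5 + 11)(3) = 24 m
3–7 s: ½(11 + 10)(4) = 42 m
7–12 s: ½(10 + -4)(5) = 15 m
12–18 s: ½(-4 + 3)(6) = -3 m
Net displacement = 78 m

78 m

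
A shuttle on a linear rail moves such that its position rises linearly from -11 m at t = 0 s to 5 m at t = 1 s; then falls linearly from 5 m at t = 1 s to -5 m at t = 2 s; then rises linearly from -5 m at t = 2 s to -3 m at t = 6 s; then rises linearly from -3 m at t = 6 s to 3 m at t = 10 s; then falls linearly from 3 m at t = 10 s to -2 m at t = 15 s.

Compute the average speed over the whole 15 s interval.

2.6 m/s

Average speed = (total path length)/(elapsed time); on a piecewise-linear x-t graph the path length is Σ|Δx|.
0–1 s: |Δx| = |5 − -11| = 16 m
1–2 s: |Δx| = |-5 − 5| = 10 m
2–6 s: |Δx| = |-3 − -5| = 2 m
6–10 s: |Δx| = |3 − -3| = 6 m
10–15 s: |Δx| = |-2 − 3| = 5 m
Total path = 39 m; average speed = 39/15 = 2.6 m/s.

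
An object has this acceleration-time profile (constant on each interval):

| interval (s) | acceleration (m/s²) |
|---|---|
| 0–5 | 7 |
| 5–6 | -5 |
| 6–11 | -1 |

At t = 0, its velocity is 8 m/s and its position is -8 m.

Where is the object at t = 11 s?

337.5 m

On each constant-a segment, Δv = aΔt and Δx = v₀Δt + ½aΔt²; chain segment to segment.
0–5 s: v starts 8 m/s; Δx = 8·5 + ½·7·5² = 127.5 m; v ends 43 m/s.
5–6 s: v starts 43 m/s; Δx = 43·1 + ½·-5·1² = 40.5 m; v ends 38 m/s.
6–11 s: v starts 38 m/s; Δx = 38·5 + ½·-1·5² = 177.5 m; v ends 33 m/s.
x(11) = -8 + Σ Δx = 337.5 m.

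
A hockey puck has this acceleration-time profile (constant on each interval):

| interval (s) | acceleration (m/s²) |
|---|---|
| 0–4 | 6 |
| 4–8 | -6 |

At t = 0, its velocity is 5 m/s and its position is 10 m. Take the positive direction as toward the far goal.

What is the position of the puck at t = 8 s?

On each constant-a segment, Δv = aΔt and Δx = v₀Δt + ½aΔt²; chain segment to segment.
0–4 s: v starts 5 m/s; Δx = 5·4 + ½·6·4² = 68 m; v ends 29 m/s.
4–8 s: v starts 29 m/s; Δx = 29·4 + ½·-6·4² = 68 m; v ends 5 m/s.
x(8) = 10 + Σ Δx = 146 m.

146 m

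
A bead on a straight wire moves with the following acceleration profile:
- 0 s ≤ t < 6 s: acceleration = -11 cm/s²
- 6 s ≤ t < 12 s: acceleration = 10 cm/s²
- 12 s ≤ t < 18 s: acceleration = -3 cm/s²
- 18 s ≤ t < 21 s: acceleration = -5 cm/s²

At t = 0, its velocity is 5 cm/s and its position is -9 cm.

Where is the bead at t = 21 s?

On each constant-a segment, Δv = aΔt and Δx = v₀Δt + ½aΔt²; chain segment to segment.
0–6 s: v starts 5 cm/s; Δx = 5·6 + ½·-11·6² = -168 cm; v ends -61 cm/s.
6–12 s: v starts -61 cm/s; Δx = -61·6 + ½·10·6² = -186 cm; v ends -1 cm/s.
12–18 s: v starts -1 cm/s; Δx = -1·6 + ½·-3·6² = -60 cm; v ends -19 cm/s.
18–21 s: v starts -19 cm/s; Δx = -19·3 + ½·-5·3² = -79.5 cm; v ends -34 cm/s.
x(21) = -9 + Σ Δx = -502.5 cm.

-502.5 cm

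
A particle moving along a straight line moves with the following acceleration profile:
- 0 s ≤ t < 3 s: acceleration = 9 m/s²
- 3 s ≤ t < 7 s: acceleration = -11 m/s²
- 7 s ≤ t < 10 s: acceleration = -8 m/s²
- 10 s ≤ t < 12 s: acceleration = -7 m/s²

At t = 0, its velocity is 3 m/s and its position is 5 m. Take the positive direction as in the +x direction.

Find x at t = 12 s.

-81.5 m

On each constant-a segment, Δv = aΔt and Δx = v₀Δt + ½aΔt²; chain segment to segment.
0–3 s: v starts 3 m/s; Δx = 3·3 + ½·9·3² = 49.5 m; v ends 30 m/s.
3–7 s: v starts 30 m/s; Δx = 30·4 + ½·-11·4² = 32 m; v ends -14 m/s.
7–10 s: v starts -14 m/s; Δx = -14·3 + ½·-8·3² = -78 m; v ends -38 m/s.
10–12 s: v starts -38 m/s; Δx = -38·2 + ½·-7·2² = -90 m; v ends -52 m/s.
x(12) = 5 + Σ Δx = -81.5 m.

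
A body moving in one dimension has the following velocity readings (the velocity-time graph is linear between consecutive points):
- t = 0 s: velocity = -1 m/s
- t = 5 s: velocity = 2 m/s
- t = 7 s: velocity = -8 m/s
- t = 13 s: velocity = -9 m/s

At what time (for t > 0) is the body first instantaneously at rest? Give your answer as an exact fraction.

v changes sign on 0–5 s (from -1 to 2); the graph is linear there, so v = 0 at t = 0 + (1)·(5 − 0)/(2 − -1) = 5/3 s.

t = 5/3 s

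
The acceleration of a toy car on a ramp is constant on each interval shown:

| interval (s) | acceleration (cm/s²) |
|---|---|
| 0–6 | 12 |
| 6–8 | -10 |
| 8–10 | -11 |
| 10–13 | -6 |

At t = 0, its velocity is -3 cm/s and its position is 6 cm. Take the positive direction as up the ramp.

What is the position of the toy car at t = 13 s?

On each constant-a segment, Δv = aΔt and Δx = v₀Δt + ½aΔt²; chain segment to segment.
0–6 s: v starts -3 cm/s; Δx = -3·6 + ½·12·6² = 198 cm; v ends 69 cm/s.
6–8 s: v starts 69 cm/s; Δx = 69·2 + ½·-10·2² = 118 cm; v ends 49 cm/s.
8–10 s: v starts 49 cm/s; Δx = 49·2 + ½·-11·2² = 76 cm; v ends 27 cm/s.
10–13 s: v starts 27 cm/s; Δx = 27·3 + ½·-6·3² = 54 cm; v ends 9 cm/s.
x(13) = 6 + Σ Δx = 452 cm.

452 cm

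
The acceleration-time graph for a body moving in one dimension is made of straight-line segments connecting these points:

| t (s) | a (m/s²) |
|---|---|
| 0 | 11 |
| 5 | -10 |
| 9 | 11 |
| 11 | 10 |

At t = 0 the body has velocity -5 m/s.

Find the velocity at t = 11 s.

20.5 m/s

Δv equals the area under the a-t graph; then v = v₀ + Δv.
0–5 s: ½(11 + -10)(5) = 2.5 m/s
5–9 s: ½(-10 + 11)(4) = 2 m/s
9–11 s: ½(11 + 10)(2) = 21 m/s
Δv = 25.5 m/s, so v(11) = -5 + (25.5) = 20.5 m/s.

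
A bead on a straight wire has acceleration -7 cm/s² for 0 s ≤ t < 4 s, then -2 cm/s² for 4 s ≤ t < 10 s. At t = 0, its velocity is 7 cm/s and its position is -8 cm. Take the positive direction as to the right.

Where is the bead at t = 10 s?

On each constant-a segment, Δv = aΔt and Δx = v₀Δt + ½aΔt²; chain segment to segment.
0–4 s: v starts 7 cm/s; Δx = 7·4 + ½·-7·4² = -28 cm; v ends -21 cm/s.
4–10 s: v starts -21 cm/s; Δx = -21·6 + ½·-2·6² = -162 cm; v ends -33 cm/s.
x(10) = -8 + Σ Δx = -198 cm.

-198 cm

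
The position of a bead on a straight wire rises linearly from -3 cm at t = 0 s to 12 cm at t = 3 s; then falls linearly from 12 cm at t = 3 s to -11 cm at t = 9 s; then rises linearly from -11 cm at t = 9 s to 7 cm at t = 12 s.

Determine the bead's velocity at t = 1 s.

Velocity is the slope of the x-t graph on 0–3 s: (12 − -3)/(3 − 0) = 5 cm/s.

5 cm/s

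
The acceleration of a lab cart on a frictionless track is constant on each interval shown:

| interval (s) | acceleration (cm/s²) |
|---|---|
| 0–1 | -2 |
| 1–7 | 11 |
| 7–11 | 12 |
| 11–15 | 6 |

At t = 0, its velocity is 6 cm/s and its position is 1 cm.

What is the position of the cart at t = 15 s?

On each constant-a segment, Δv = aΔt and Δx = v₀Δt + ½aΔt²; chain segment to segment.
0–1 s: v starts 6 cm/s; Δx = 6·1 + ½·-2·1² = 5 cm; v ends 4 cm/s.
1–7 s: v starts 4 cm/s; Δx = 4·6 + ½·11·6² = 222 cm; v ends 70 cm/s.
7–11 s: v starts 70 cm/s; Δx = 70·4 + ½·12·4² = 376 cm; v ends 118 cm/s.
11–15 s: v starts 118 cm/s; Δx = 118·4 + ½·6·4² = 520 cm; v ends 142 cm/s.
x(15) = 1 + Σ Δx = 1124 cm.

1124 cm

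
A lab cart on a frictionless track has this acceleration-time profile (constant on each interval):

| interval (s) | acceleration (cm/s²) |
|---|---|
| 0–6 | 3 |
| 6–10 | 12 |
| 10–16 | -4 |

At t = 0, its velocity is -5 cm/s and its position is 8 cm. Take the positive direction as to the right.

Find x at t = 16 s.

On each constant-a segment, Δv = aΔt and Δx = v₀Δt + ½aΔt²; chain segment to segment.
0–6 s: v starts -5 cm/s; Δx = -5·6 + ½·3·6² = 24 cm; v ends 13 cm/s.
6–10 s: v starts 13 cm/s; Δx = 13·4 + ½·12·4² = 148 cm; v ends 61 cm/s.
10–16 s: v starts 61 cm/s; Δx = 61·6 + ½·-4·6² = 294 cm; v ends 37 cm/s.
x(16) = 8 + Σ Δx = 474 cm.

474 cm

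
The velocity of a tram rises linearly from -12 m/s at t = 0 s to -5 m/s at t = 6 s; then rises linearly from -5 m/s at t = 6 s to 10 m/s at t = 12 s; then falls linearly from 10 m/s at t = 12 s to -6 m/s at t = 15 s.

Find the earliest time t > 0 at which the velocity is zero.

v changes sign on 6–12 s (from -5 to 10); the graph is linear there, so v = 0 at t = 6 + (5)·(12 − 6)/(10 − -5) = 8 s.

t = 8 s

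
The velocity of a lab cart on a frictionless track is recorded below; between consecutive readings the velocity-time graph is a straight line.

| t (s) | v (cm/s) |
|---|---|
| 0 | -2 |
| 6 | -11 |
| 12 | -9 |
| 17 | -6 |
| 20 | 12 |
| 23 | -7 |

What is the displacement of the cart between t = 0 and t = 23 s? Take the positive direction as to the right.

Net displacement equals the area under the velocity-time graph (areas below the axis count negative).
0–6 s: ½(-2 + -11)(6) = -39 cm
6–12 s: ½(-11 + -9)(6) = -60 cm
12–17 s: ½(-9 + -6)(5) = -37.5 cm
17–20 s: ½(-6 + 12)(3) = 9 cm
20–23 s: ½(12 + -7)(3) = 7.5 cm
Net displacement = -120 cm

-120 cm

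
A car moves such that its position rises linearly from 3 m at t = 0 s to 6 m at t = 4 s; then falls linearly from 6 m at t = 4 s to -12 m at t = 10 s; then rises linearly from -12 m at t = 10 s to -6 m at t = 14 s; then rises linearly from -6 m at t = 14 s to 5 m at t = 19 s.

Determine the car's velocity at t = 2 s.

0.75 m/s

Velocity is the slope of the x-t graph on 0–4 s: (6 − 3)/(4 − 0) = 0.75 m/s.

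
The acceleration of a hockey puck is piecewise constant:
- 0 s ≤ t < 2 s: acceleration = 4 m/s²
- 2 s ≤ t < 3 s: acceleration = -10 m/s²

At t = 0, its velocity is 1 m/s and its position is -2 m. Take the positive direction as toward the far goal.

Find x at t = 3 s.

On each constant-a segment, Δv = aΔt and Δx = v₀Δt + ½aΔt²; chain segment to segment.
0–2 s: v starts 1 m/s; Δx = 1·2 + ½·4·2² = 10 m; v ends 9 m/s.
2–3 s: v starts 9 m/s; Δx = 9·1 + ½·-10·1² = 4 m; v ends -1 m/s.
x(3) = -2 + Σ Δx = 12 m.

12 m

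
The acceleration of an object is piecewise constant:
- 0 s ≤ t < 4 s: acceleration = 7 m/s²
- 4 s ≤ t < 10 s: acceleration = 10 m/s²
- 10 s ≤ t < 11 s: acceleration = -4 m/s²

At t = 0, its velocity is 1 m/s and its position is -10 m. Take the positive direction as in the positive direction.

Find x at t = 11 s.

491 m

On each constant-a segment, Δv = aΔt and Δx = v₀Δt + ½aΔt²; chain segment to segment.
0–4 s: v starts 1 m/s; Δx = 1·4 + ½·7·4² = 60 m; v ends 29 m/s.
4–10 s: v starts 29 m/s; Δx = 29·6 + ½·10·6² = 354 m; v ends 89 m/s.
10–11 s: v starts 89 m/s; Δx = 89·1 + ½·-4·1² = 87 m; v ends 85 m/s.
x(11) = -10 + Σ Δx = 491 m.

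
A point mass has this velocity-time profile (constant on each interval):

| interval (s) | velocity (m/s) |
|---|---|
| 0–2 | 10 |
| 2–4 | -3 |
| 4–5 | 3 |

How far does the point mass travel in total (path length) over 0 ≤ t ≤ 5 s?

29 m

Total distance travelled is ∫|v| dt — sum the magnitudes of each area piece.
0–2 s: |10| × 2 = 20 m
2–4 s: |-3| × 2 = 6 m
4–5 s: |3| × 1 = 3 m
Total distance = 29 m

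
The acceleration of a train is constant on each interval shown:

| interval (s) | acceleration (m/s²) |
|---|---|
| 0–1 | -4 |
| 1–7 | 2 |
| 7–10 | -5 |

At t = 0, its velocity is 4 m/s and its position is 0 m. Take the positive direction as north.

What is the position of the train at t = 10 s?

On each constant-a segment, Δv = aΔt and Δx = v₀Δt + ½aΔt²; chain segment to segment.
0–1 s: v starts 4 m/s; Δx = 4·1 + ½·-4·1² = 2 m; v ends 0 m/s.
1–7 s: v starts 0 m/s; Δx = 0·6 + ½·2·6² = 36 m; v ends 12 m/s.
7–10 s: v starts 12 m/s; Δx = 12·3 + ½·-5·3² = 13.5 m; v ends -3 m/s.
x(10) = 0 + Σ Δx = 51.5 m.

51.5 m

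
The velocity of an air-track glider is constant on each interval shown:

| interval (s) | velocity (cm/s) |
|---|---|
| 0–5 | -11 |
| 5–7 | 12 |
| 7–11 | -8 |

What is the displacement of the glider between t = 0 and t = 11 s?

Displacement is the signed area under the v-t curve.
0–5 s: -11 × 5 = -55 cm
5–7 s: 12 × 2 = 24 cm
7–11 s: -8 × 4 = -32 cm
Net displacement = -63 cm

-63 cm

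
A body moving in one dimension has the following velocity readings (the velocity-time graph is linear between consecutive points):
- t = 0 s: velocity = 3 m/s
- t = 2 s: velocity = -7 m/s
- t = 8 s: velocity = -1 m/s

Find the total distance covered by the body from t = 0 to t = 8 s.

29.8 m

Total distance travelled is ∫|v| dt — sum the magnitudes of each area piece.
0–2 s: v = 0 at t = 0.6 s; triangle areas 0.9 + 4.9 = 5.8 m
2–8 s: |½(-7 + -1)(6)| = 24 m
Total distance = 29.8 m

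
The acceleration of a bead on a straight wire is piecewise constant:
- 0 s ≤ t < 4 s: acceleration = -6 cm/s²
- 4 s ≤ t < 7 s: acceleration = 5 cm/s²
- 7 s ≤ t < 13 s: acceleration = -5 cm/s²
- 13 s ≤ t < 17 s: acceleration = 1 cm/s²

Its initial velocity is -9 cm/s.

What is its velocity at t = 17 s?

Δv equals the area under the a-t graph; then v = v₀ + Δv.
0–4 s: -6 × 4 = -24 cm/s
4–7 s: 5 × 3 = 15 cm/s
7–13 s: -5 × 6 = -30 cm/s
13–17 s: 1 × 4 = 4 cm/s
Δv = -35 cm/s, so v(17) = -9 + (-35) = -44 cm/s.

-44 cm/s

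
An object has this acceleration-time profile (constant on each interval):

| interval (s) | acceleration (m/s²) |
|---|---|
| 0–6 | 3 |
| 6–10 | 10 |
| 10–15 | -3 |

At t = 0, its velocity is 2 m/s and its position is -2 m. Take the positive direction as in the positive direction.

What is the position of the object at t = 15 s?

486.5 m

On each constant-a segment, Δv = aΔt and Δx = v₀Δt + ½aΔt²; chain segment to segment.
0–6 s: v starts 2 m/s; Δx = 2·6 + ½·3·6² = 66 m; v ends 20 m/s.
6–10 s: v starts 20 m/s; Δx = 20·4 + ½·10·4² = 160 m; v ends 60 m/s.
10–15 s: v starts 60 m/s; Δx = 60·5 + ½·-3·5² = 262.5 m; v ends 45 m/s.
x(15) = -2 + Σ Δx = 486.5 m.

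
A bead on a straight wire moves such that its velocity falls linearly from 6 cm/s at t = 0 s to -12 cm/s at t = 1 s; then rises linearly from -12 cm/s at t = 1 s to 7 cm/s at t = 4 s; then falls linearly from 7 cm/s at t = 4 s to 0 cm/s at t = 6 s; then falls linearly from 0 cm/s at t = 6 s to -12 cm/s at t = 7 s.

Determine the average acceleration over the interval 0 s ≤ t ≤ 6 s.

Average acceleration = Δv/Δt = (0 − 6)/(6 − 0) = -1 cm/s².

-1 cm/s²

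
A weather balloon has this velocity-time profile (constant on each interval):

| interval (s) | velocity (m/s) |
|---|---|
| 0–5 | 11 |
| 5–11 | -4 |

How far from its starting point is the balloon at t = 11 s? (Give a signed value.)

31 m

Net displacement equals the area under the velocity-time graph (areas below the axis count negative).
0–5 s: 11 × 5 = 55 m
5–11 s: -4 × 6 = -24 m
Net displacement = 31 m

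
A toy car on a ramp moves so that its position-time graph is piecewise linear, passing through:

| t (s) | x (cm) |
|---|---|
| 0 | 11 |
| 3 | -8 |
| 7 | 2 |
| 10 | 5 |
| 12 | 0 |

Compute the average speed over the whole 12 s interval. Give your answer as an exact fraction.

Average speed = (total path length)/(elapsed time); on a piecewise-linear x-t graph the path length is Σ|Δx|.
0–3 s: |Δx| = |-8 − 11| = 19 cm
3–7 s: |Δx| = |2 − -8| = 10 cm
7–10 s: |Δx| = |5 − 2| = 3 cm
10–12 s: |Δx| = |0 − 5| = 5 cm
Total path = 37 cm; average speed = 37/12 = 37/12 cm/s.

37/12 cm/s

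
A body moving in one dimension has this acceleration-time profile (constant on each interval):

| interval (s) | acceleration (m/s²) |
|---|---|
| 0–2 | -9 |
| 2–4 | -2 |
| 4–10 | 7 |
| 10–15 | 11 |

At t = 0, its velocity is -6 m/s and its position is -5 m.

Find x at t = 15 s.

78.5 m

On each constant-a segment, Δv = aΔt and Δx = v₀Δt + ½aΔt²; chain segment to segment.
0–2 s: v starts -6 m/s; Δx = -6·2 + ½·-9·2² = -30 m; v ends -24 m/s.
2–4 s: v starts -24 m/s; Δx = -24·2 + ½·-2·2² = -52 m; v ends -28 m/s.
4–10 s: v starts -28 m/s; Δx = -28·6 + ½·7·6² = -42 m; v ends 14 m/s.
10–15 s: v starts 14 m/s; Δx = 14·5 + ½·11·5² = 207.5 m; v ends 69 m/s.
x(15) = -5 + Σ Δx = 78.5 m.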